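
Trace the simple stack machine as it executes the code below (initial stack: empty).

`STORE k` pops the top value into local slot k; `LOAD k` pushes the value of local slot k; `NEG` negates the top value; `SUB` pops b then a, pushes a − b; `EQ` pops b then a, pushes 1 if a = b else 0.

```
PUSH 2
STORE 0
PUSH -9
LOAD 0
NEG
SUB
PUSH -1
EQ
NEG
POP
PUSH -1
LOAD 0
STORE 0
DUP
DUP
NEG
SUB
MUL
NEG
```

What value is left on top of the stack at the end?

-2

PUSH 2  -> 2
STORE 0 -> (empty)
PUSH -9 -> -9
LOAD 0  -> -9 2
NEG     -> -9 -2
SUB     -> -7
PUSH -1 -> -7 -1
EQ      -> 0
NEG     -> 0
POP     -> (empty)
PUSH -1 -> -1
LOAD 0  -> -1 2
STORE 0 -> -1
DUP     -> -1 -1
DUP     -> -1 -1 -1
NEG     -> -1 -1 1
SUB     -> -1 -2
MUL     -> 2
NEG     -> -2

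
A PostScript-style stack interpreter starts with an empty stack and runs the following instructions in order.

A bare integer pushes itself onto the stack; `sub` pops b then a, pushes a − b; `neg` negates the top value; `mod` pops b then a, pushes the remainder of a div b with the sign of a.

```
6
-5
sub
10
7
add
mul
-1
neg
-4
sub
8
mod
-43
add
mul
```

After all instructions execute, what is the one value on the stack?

-7106

6   → [6]
-5  → [6, -5]
sub → [11]
10  → [11, 10]
7   → [11, 10, 7]
add → [11, 17]
mul → [187]
-1  → [187, -1]
neg → [187, 1]
-4  → [187, 1, -4]
sub → [187, 5]
8   → [187, 5, 8]
mod → [187, 5]
-43 → [187, 5, -43]
add → [187, -38]
mul → [-7106]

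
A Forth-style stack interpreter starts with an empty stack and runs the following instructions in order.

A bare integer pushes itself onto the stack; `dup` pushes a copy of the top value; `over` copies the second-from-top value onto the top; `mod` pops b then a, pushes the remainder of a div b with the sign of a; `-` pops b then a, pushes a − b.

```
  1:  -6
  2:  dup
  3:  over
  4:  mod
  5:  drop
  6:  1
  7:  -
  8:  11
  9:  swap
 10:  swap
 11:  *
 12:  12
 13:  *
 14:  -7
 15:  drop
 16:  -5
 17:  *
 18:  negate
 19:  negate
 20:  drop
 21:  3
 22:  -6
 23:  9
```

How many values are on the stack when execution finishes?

-6     -> -6
dup    -> -6 -6
over   -> -6 -6 -6
mod    -> -6 0
drop   -> -6
1      -> -6 1
-      -> -7
11     -> -7 11
swap   -> 11 -7
swap   -> -7 11
*      -> -77
12     -> -77 12
*      -> -924
-7     -> -924 -7
drop   -> -924
-5     -> -924 -5
*      -> 4620
negate -> -4620
negate -> 4620
drop   -> (empty)
3      -> 3
-6     -> 3 -6
9      -> 3 -6 9

3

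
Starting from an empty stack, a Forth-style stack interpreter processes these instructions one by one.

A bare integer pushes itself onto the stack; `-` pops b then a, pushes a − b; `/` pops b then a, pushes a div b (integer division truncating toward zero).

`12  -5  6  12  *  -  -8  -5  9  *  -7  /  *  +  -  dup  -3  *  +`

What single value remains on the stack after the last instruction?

12   12
-5   12 -5
6    12 -5 6
12   12 -5 6 12
*    12 -5 72
-    12 -77
-8   12 -77 -8
-5   12 -77 -8 -5
9    12 -77 -8 -5 9
*    12 -77 -8 -45
-7   12 -77 -8 -45 -7
/    12 -77 -8 6
*    12 -77 -48
+    12 -125
-    137
dup  137 137
-3   137 137 -3
*    137 -411
+    -274

-274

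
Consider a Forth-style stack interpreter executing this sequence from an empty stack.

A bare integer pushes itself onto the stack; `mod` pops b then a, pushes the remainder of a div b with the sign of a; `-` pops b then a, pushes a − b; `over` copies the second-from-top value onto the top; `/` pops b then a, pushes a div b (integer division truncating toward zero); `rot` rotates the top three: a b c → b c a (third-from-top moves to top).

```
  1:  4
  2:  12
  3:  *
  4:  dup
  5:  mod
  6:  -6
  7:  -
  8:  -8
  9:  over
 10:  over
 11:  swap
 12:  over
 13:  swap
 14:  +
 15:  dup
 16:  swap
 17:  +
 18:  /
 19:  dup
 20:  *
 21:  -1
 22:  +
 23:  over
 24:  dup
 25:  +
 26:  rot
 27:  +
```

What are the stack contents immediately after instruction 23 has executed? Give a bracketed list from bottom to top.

[6, -8, 3, -8]

4     4
12    4 12
*     48
dup   48 48
mod   0
-6    0 -6
-     6
-8    6 -8
over  6 -8 6
over  6 -8 6 -8
swap  6 -8 -8 6
over  6 -8 -8 6 -8
swap  6 -8 -8 -8 6
+     6 -8 -8 -2
dup   6 -8 -8 -2 -2
swap  6 -8 -8 -2 -2
+     6 -8 -8 -4
/     6 -8 2
dup   6 -8 2 2
*     6 -8 4
-1    6 -8 4 -1
+     6 -8 3
over  6 -8 3 -8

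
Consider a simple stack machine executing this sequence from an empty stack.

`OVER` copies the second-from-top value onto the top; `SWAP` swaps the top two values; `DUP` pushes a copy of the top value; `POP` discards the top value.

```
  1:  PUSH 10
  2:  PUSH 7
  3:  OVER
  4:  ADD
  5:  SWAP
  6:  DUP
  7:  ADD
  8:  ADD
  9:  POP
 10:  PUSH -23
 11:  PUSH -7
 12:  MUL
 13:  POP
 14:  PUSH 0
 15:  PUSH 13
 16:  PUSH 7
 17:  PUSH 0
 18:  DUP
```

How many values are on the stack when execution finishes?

PUSH 10  : 10
PUSH 7   : 10 7
OVER     : 10 7 10
ADD      : 10 17
SWAP     : 17 10
DUP      : 17 10 10
ADD      : 17 20
ADD      : 37
POP      : (empty)
PUSH -23 : -23
PUSH -7  : -23 -7
MUL      : 161
POP      : (empty)
PUSH 0   : 0
PUSH 13  : 0 13
PUSH 7   : 0 13 7
PUSH 0   : 0 13 7 0
DUP      : 0 13 7 0 0

5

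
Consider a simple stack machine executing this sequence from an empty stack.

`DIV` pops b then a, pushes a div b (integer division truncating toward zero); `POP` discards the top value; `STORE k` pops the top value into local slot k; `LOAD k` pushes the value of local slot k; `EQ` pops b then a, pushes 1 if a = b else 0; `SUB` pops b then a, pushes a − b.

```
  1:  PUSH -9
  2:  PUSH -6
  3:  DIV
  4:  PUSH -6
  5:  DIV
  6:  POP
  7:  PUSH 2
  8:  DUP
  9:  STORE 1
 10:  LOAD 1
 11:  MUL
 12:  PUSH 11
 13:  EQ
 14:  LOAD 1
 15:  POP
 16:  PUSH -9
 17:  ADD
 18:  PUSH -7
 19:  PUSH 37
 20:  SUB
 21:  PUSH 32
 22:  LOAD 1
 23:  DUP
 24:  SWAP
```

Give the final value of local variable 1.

2

PUSH -9  [-9]
PUSH -6  [-9, -6]
DIV      [1]
PUSH -6  [1, -6]
DIV      [0]
POP      []
PUSH 2   [2]
DUP      [2, 2]
STORE 1  [2]
LOAD 1   [2, 2]
MUL      [4]
PUSH 11  [4, 11]
EQ       [0]
LOAD 1   [0, 2]
POP      [0]
PUSH -9  [0, -9]
ADD      [-9]
PUSH -7  [-9, -7]
PUSH 37  [-9, -7, 37]
SUB      [-9, -44]
PUSH 32  [-9, -44, 32]
LOAD 1   [-9, -44, 32, 2]
DUP      [-9, -44, 32, 2, 2]
SWAP     [-9, -44, 32, 2, 2]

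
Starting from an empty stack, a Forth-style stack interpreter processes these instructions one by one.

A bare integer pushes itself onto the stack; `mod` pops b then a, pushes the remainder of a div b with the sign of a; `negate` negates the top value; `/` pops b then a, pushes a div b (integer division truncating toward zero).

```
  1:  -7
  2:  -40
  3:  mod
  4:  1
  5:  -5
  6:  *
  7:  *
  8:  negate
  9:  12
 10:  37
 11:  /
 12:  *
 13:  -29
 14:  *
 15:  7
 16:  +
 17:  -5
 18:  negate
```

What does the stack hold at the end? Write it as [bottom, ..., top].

-7      -7
-40     -7 -40
mod     -7
1       -7 1
-5      -7 1 -5
*       -7 -5
*       35
negate  -35
12      -35 12
37      -35 12 37
/       -35 0
*       0
-29     0 -29
*       0
7       0 7
+       7
-5      7 -5
negate  7 5

[7, 5]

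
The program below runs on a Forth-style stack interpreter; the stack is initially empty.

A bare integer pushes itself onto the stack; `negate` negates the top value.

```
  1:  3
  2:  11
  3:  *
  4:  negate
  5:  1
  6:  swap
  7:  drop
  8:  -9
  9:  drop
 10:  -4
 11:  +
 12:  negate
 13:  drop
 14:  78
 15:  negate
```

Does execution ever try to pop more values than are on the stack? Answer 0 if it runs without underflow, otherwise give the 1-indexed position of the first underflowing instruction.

3      : [3]
11     : [3, 11]
*      : [33]
negate : [-33]
1      : [-33, 1]
swap   : [1, -33]
drop   : [1]
-9     : [1, -9]
drop   : [1]
-4     : [1, -4]
+      : [-3]
negate : [3]
drop   : []
78     : [78]
negate : [-78]

0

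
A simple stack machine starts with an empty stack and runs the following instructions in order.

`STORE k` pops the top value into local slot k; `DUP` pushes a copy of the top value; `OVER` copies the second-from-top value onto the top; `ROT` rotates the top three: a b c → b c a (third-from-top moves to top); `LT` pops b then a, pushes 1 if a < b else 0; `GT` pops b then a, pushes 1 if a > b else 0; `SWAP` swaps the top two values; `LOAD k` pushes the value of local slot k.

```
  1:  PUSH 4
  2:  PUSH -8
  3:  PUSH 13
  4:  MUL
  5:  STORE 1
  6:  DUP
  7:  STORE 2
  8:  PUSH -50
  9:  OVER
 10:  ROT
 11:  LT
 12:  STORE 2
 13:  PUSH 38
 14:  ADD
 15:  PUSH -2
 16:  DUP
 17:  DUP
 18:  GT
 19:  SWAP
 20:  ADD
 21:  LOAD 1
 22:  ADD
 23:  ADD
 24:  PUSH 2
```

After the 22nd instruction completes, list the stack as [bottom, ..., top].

[-12, -106]

PUSH 4   : [4]
PUSH -8  : [4, -8]
PUSH 13  : [4, -8, 13]
MUL      : [4, -104]
STORE 1  : [4]
DUP      : [4, 4]
STORE 2  : [4]
PUSH -50 : [4, -50]
OVER     : [4, -50, 4]
ROT      : [-50, 4, 4]
LT       : [-50, 0]
STORE 2  : [-50]
PUSH 38  : [-50, 38]
ADD      : [-12]
PUSH -2  : [-12, -2]
DUP      : [-12, -2, -2]
DUP      : [-12, -2, -2, -2]
GT       : [-12, -2, 0]
SWAP     : [-12, 0, -2]
ADD      : [-12, -2]
LOAD 1   : [-12, -2, -104]
ADD      : [-12, -106]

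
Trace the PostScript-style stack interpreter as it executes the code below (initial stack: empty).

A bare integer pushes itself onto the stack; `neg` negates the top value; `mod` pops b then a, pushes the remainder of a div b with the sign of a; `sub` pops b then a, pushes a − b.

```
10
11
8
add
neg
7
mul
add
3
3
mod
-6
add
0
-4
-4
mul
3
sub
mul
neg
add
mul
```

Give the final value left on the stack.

10   10
11   10 11
8    10 11 8
add  10 19
neg  10 -19
7    10 -19 7
mul  10 -133
add  -123
3    -123 3
3    -123 3 3
mod  -123 0
-6   -123 0 -6
add  -123 -6
0    -123 -6 0
-4   -123 -6 0 -4
-4   -123 -6 0 -4 -4
mul  -123 -6 0 16
3    -123 -6 0 16 3
sub  -123 -6 0 13
mul  -123 -6 0
neg  -123 -6 0
add  -123 -6
mul  738

738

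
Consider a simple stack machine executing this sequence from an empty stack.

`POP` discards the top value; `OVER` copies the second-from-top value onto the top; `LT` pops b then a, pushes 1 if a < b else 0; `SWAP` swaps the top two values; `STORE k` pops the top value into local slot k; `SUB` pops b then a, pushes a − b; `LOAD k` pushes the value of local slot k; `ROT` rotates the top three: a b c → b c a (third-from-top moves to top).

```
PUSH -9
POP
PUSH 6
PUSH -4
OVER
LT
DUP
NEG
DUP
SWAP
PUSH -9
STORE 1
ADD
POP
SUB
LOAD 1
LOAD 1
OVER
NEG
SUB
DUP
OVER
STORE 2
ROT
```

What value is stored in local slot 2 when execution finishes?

PUSH -9 : [-9]
POP     : []
PUSH 6  : [6]
PUSH -4 : [6, -4]
OVER    : [6, -4, 6]
LT      : [6, 1]
DUP     : [6, 1, 1]
NEG     : [6, 1, -1]
DUP     : [6, 1, -1, -1]
SWAP    : [6, 1, -1, -1]
PUSH -9 : [6, 1, -1, -1, -9]
STORE 1 : [6, 1, -1, -1]
ADD     : [6, 1, -2]
POP     : [6, 1]
SUB     : [5]
LOAD 1  : [5, -9]
LOAD 1  : [5, -9, -9]
OVER    : [5, -9, -9, -9]
NEG     : [5, -9, -9, 9]
SUB     : [5, -9, -18]
DUP     : [5, -9, -18, -18]
OVER    : [5, -9, -18, -18, -18]
STORE 2 : [5, -9, -18, -18]
ROT     : [5, -18, -18, -9]

-18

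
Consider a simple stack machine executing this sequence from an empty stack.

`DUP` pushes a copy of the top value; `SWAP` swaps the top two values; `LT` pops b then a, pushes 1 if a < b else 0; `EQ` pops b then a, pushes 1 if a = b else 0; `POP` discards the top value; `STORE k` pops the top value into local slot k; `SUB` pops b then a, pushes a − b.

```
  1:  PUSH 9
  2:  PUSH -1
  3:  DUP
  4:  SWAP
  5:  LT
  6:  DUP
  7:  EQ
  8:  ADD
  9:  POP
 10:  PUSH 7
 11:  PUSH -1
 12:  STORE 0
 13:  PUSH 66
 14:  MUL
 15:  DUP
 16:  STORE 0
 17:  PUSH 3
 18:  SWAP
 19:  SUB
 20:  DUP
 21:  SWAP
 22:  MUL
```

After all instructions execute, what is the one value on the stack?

PUSH 9  : [9]
PUSH -1 : [9, -1]
DUP     : [9, -1, -1]
SWAP    : [9, -1, -1]
LT      : [9, 0]
DUP     : [9, 0, 0]
EQ      : [9, 1]
ADD     : [10]
POP     : []
PUSH 7  : [7]
PUSH -1 : [7, -1]
STORE 0 : [7]
PUSH 66 : [7, 66]
MUL     : [462]
DUP     : [462, 462]
STORE 0 : [462]
PUSH 3  : [462, 3]
SWAP    : [3, 462]
SUB     : [-459]
DUP     : [-459, -459]
SWAP    : [-459, -459]
MUL     : [210681]

210681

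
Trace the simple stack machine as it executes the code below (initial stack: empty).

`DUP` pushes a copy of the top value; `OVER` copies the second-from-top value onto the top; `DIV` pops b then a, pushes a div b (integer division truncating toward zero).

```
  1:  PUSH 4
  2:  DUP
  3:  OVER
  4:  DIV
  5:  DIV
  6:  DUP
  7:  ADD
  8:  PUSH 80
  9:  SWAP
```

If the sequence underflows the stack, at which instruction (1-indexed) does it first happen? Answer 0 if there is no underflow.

PUSH 4  → 4
DUP     → 4 4
OVER    → 4 4 4
DIV     → 4 1
DIV     → 4
DUP     → 4 4
ADD     → 8
PUSH 80 → 8 80
SWAP    → 80 8

0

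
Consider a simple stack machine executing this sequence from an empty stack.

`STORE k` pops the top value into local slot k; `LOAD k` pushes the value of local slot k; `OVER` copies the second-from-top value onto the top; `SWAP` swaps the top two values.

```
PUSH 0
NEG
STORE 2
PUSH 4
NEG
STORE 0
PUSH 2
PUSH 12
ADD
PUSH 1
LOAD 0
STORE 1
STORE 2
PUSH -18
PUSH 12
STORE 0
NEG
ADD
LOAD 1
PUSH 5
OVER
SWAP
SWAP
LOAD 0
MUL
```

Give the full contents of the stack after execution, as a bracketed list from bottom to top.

[32, -4, 5, -48]

PUSH 0   → 0
NEG      → 0
STORE 2  → (empty)
PUSH 4   → 4
NEG      → -4
STORE 0  → (empty)
PUSH 2   → 2
PUSH 12  → 2 12
ADD      → 14
PUSH 1   → 14 1
LOAD 0   → 14 1 -4
STORE 1  → 14 1
STORE 2  → 14
PUSH -18 → 14 -18
PUSH 12  → 14 -18 12
STORE 0  → 14 -18
NEG      → 14 18
ADD      → 32
LOAD 1   → 32 -4
PUSH 5   → 32 -4 5
OVER     → 32 -4 5 -4
SWAP     → 32 -4 -4 5
SWAP     → 32 -4 5 -4
LOAD 0   → 32 -4 5 -4 12
MUL      → 32 -4 5 -48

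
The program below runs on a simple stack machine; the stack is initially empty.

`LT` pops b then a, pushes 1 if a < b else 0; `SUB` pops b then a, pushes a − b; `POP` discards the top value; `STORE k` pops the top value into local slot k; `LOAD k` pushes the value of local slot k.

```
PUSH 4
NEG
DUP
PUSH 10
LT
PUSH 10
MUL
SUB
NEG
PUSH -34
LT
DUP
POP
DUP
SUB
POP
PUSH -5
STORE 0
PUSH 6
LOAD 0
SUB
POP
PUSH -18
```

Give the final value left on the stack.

-18

PUSH 4   → [4]
NEG      → [-4]
DUP      → [-4, -4]
PUSH 10  → [-4, -4, 10]
LT       → [-4, 1]
PUSH 10  → [-4, 1, 10]
MUL      → [-4, 10]
SUB      → [-14]
NEG      → [14]
PUSH -34 → [14, -34]
LT       → [0]
DUP      → [0, 0]
POP      → [0]
DUP      → [0, 0]
SUB      → [0]
POP      → []
PUSH -5  → [-5]
STORE 0  → []
PUSH 6   → [6]
LOAD 0   → [6, -5]
SUB      → [11]
POP      → []
PUSH -18 → [-18]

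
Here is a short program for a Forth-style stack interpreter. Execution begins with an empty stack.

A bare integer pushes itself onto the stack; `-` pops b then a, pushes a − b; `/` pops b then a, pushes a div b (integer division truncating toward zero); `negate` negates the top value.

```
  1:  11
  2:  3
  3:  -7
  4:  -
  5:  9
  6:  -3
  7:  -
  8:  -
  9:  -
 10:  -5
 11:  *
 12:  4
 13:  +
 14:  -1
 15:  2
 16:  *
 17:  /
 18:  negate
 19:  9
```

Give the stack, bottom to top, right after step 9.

[13]

11 : [11]
3  : [11, 3]
-7 : [11, 3, -7]
-  : [11, 10]
9  : [11, 10, 9]
-3 : [11, 10, 9, -3]
-  : [11, 10, 12]
-  : [11, -2]
-  : [13]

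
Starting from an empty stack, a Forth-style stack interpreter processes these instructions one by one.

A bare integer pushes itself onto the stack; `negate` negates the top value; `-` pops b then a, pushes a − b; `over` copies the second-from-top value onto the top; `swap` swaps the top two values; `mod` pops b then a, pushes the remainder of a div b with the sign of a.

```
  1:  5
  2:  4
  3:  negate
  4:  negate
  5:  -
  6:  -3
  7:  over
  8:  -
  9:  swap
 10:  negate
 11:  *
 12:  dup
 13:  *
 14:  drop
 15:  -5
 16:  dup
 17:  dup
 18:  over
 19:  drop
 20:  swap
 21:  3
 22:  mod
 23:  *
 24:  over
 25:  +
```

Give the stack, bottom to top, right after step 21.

5       5
4       5 4
negate  5 -4
negate  5 4
-       1
-3      1 -3
over    1 -3 1
-       1 -4
swap    -4 1
negate  -4 -1
*       4
dup     4 4
*       16
drop    (empty)
-5      -5
dup     -5 -5
dup     -5 -5 -5
over    -5 -5 -5 -5
drop    -5 -5 -5
swap    -5 -5 -5
3       -5 -5 -5 3

[-5, -5, -5, 3]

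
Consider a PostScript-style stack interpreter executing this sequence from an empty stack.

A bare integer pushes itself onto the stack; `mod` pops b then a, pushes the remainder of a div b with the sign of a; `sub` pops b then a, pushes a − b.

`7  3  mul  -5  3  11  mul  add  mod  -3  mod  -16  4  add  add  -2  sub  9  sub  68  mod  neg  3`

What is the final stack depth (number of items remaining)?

7   → 7
3   → 7 3
mul → 21
-5  → 21 -5
3   → 21 -5 3
11  → 21 -5 3 11
mul → 21 -5 33
add → 21 28
mod → 21
-3  → 21 -3
mod → 0
-16 → 0 -16
4   → 0 -16 4
add → 0 -12
add → -12
-2  → -12 -2
sub → -10
9   → -10 9
sub → -19
68  → -19 68
mod → -19
neg → 19
3   → 19 3

2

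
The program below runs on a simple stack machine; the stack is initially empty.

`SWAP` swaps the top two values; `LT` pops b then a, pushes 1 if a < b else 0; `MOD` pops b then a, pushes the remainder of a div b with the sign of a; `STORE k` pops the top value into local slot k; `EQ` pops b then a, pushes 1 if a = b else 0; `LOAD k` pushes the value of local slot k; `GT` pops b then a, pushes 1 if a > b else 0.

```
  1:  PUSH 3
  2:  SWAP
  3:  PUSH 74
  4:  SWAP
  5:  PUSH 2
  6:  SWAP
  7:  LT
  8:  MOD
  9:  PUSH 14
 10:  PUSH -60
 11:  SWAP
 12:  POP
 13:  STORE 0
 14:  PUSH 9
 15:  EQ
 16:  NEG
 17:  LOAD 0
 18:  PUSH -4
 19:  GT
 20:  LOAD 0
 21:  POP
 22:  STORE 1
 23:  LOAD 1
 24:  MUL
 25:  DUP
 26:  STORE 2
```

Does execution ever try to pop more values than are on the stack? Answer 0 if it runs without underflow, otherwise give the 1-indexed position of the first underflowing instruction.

2

PUSH 3 : 3
SWAP  — needs 2 operands, stack has 1 → underflow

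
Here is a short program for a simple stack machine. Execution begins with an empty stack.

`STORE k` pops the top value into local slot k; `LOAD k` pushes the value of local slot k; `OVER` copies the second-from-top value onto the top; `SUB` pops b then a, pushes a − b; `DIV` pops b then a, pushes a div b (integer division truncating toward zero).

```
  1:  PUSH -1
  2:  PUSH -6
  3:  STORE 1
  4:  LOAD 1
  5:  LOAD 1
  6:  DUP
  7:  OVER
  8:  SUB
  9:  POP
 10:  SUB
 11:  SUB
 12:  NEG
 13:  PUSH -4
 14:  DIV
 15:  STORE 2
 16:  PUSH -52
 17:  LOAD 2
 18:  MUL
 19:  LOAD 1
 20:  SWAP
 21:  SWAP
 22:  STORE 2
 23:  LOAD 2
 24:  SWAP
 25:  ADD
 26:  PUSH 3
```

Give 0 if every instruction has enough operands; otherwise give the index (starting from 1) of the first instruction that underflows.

PUSH -1   -1
PUSH -6   -1 -6
STORE 1   -1
LOAD 1    -1 -6
LOAD 1    -1 -6 -6
DUP       -1 -6 -6 -6
OVER      -1 -6 -6 -6 -6
SUB       -1 -6 -6 0
POP       -1 -6 -6
SUB       -1 0
SUB       -1
NEG       1
PUSH -4   1 -4
DIV       0
STORE 2   (empty)
PUSH -52  -52
LOAD 2    -52 0
MUL       0
LOAD 1    0 -6
SWAP      -6 0
SWAP      0 -6
STORE 2   0
LOAD 2    0 -6
SWAP      -6 0
ADD       -6
PUSH 3    -6 3

0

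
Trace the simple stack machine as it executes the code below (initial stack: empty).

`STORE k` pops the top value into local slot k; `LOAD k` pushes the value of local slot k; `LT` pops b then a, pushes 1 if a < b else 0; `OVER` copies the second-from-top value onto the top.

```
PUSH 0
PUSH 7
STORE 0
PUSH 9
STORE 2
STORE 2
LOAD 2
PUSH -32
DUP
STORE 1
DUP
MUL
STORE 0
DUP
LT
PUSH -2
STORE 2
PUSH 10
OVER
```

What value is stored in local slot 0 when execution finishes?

PUSH 0    [0]
PUSH 7    [0, 7]
STORE 0   [0]
PUSH 9    [0, 9]
STORE 2   [0]
STORE 2   []
LOAD 2    [0]
PUSH -32  [0, -32]
DUP       [0, -32, -32]
STORE 1   [0, -32]
DUP       [0, -32, -32]
MUL       [0, 1024]
STORE 0   [0]
DUP       [0, 0]
LT        [0]
PUSH -2   [0, -2]
STORE 2   [0]
PUSH 10   [0, 10]
OVER      [0, 10, 0]

1024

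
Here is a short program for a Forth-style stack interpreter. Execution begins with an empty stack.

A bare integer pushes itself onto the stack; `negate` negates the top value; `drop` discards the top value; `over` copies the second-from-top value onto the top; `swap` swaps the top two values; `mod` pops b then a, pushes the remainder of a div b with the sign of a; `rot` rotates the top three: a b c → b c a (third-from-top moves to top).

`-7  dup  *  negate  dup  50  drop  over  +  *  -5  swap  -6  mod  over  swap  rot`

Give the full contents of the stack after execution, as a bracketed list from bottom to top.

-7     -> [-7]
dup    -> [-7, -7]
*      -> [49]
negate -> [-49]
dup    -> [-49, -49]
50     -> [-49, -49, 50]
drop   -> [-49, -49]
over   -> [-49, -49, -49]
+      -> [-49, -98]
*      -> [4802]
-5     -> [4802, -5]
swap   -> [-5, 4802]
-6     -> [-5, 4802, -6]
mod    -> [-5, 2]
over   -> [-5, 2, -5]
swap   -> [-5, -5, 2]
rot    -> [-5, 2, -5]

[-5, 2, -5]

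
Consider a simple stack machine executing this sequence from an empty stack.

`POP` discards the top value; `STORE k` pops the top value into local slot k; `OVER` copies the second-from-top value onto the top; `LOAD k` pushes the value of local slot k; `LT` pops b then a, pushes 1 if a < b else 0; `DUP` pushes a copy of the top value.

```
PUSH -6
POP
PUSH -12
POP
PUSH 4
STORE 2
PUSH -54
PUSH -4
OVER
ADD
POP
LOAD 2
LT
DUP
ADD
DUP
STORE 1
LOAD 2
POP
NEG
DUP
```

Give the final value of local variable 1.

PUSH -6   -6
POP       (empty)
PUSH -12  -12
POP       (empty)
PUSH 4    4
STORE 2   (empty)
PUSH -54  -54
PUSH -4   -54 -4
OVER      -54 -4 -54
ADD       -54 -58
POP       -54
LOAD 2    -54 4
LT        1
DUP       1 1
ADD       2
DUP       2 2
STORE 1   2
LOAD 2    2 4
POP       2
NEG       -2
DUP       -2 -2

2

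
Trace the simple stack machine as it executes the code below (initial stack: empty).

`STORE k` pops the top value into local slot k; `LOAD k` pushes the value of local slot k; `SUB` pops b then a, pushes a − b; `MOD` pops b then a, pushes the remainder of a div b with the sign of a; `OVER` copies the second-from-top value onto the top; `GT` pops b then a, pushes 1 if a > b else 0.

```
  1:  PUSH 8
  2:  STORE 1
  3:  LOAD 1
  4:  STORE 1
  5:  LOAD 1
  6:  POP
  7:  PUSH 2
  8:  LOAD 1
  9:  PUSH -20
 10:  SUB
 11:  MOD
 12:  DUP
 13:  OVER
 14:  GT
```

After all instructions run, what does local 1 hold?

8

PUSH 8   -> [8]
STORE 1  -> []
LOAD 1   -> [8]
STORE 1  -> []
LOAD 1   -> [8]
POP      -> []
PUSH 2   -> [2]
LOAD 1   -> [2, 8]
PUSH -20 -> [2, 8, -20]
SUB      -> [2, 28]
MOD      -> [2]
DUP      -> [2, 2]
OVER     -> [2, 2, 2]
GT       -> [2, 0]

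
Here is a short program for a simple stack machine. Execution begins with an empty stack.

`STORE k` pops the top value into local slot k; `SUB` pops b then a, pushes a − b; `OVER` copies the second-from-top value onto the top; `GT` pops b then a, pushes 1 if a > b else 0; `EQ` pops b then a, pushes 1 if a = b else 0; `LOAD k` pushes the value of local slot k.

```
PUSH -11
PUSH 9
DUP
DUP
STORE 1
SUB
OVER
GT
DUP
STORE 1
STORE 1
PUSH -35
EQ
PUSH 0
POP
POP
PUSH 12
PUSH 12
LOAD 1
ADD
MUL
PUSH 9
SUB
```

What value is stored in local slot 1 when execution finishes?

PUSH -11 -> [-11]
PUSH 9   -> [-11, 9]
DUP      -> [-11, 9, 9]
DUP      -> [-11, 9, 9, 9]
STORE 1  -> [-11, 9, 9]
SUB      -> [-11, 0]
OVER     -> [-11, 0, -11]
GT       -> [-11, 1]
DUP      -> [-11, 1, 1]
STORE 1  -> [-11, 1]
STORE 1  -> [-11]
PUSH -35 -> [-11, -35]
EQ       -> [0]
PUSH 0   -> [0, 0]
POP      -> [0]
POP      -> []
PUSH 12  -> [12]
PUSH 12  -> [12, 12]
LOAD 1   -> [12, 12, 1]
ADD      -> [12, 13]
MUL      -> [156]
PUSH 9   -> [156, 9]
SUB      -> [147]

1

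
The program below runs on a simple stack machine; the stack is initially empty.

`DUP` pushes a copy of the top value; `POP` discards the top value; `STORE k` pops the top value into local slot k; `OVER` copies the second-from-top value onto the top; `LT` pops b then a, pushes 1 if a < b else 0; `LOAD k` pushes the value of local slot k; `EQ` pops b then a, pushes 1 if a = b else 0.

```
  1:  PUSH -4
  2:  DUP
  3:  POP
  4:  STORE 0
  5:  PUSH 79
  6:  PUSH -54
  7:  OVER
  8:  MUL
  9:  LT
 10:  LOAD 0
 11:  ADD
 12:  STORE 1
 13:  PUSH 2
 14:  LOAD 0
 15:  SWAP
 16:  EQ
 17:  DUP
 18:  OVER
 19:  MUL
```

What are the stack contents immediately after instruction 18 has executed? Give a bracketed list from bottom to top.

[0, 0, 0]

PUSH -4  -> -4
DUP      -> -4 -4
POP      -> -4
STORE 0  -> (empty)
PUSH 79  -> 79
PUSH -54 -> 79 -54
OVER     -> 79 -54 79
MUL      -> 79 -4266
LT       -> 0
LOAD 0   -> 0 -4
ADD      -> -4
STORE 1  -> (empty)
PUSH 2   -> 2
LOAD 0   -> 2 -4
SWAP     -> -4 2
EQ       -> 0
DUP      -> 0 0
OVER     -> 0 0 0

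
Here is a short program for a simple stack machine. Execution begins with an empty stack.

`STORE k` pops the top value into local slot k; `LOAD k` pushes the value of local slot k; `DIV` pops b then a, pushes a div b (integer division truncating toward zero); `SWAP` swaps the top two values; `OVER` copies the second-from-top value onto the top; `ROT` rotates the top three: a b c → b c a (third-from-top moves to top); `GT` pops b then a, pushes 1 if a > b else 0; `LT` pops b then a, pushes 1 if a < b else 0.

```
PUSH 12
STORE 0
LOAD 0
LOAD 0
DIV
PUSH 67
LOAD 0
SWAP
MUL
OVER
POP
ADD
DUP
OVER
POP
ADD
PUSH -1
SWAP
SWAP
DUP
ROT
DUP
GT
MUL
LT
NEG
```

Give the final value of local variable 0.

12

PUSH 12  [12]
STORE 0  []
LOAD 0   [12]
LOAD 0   [12, 12]
DIV      [1]
PUSH 67  [1, 67]
LOAD 0   [1, 67, 12]
SWAP     [1, 12, 67]
MUL      [1, 804]
OVER     [1, 804, 1]
POP      [1, 804]
ADD      [805]
DUP      [805, 805]
OVER     [805, 805, 805]
POP      [805, 805]
ADD      [1610]
PUSH -1  [1610, -1]
SWAP     [-1, 1610]
SWAP     [1610, -1]
DUP      [1610, -1, -1]
ROT      [-1, -1, 1610]
DUP      [-1, -1, 1610, 1610]
GT       [-1, -1, 0]
MUL      [-1, 0]
LT       [1]
NEG      [-1]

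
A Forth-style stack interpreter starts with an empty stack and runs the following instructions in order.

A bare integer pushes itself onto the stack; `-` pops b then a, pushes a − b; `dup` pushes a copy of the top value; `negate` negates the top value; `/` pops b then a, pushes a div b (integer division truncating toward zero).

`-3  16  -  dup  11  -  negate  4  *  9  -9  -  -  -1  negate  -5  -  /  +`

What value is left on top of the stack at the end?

-2

-3     : [-3]
16     : [-3, 16]
-      : [-19]
dup    : [-19, -19]
11     : [-19, -19, 11]
-      : [-19, -30]
negate : [-19, 30]
4      : [-19, 30, 4]
*      : [-19, 120]
9      : [-19, 120, 9]
-9     : [-19, 120, 9, -9]
-      : [-19, 120, 18]
-      : [-19, 102]
-1     : [-19, 102, -1]
negate : [-19, 102, 1]
-5     : [-19, 102, 1, -5]
-      : [-19, 102, 6]
/      : [-19, 17]
+      : [-2]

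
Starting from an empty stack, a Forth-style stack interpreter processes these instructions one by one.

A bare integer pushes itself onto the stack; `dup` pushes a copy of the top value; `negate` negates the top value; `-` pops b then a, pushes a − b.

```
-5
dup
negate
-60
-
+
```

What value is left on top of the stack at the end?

-5      [-5]
dup     [-5, -5]
negate  [-5, 5]
-60     [-5, 5, -60]
-       [-5, 65]
+       [60]

60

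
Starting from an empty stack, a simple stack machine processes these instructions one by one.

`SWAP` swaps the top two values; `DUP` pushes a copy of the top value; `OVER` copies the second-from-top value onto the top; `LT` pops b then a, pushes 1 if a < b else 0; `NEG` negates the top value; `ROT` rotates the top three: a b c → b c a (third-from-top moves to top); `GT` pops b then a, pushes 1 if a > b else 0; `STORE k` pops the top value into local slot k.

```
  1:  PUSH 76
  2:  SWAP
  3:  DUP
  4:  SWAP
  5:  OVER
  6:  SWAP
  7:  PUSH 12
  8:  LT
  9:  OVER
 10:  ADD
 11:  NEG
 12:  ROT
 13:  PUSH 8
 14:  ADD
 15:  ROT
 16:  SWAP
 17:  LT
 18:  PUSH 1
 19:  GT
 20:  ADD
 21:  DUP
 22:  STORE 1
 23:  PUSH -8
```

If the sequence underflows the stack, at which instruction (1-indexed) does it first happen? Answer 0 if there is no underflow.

2

PUSH 76 -> 76
SWAP  — needs 2 operands, stack has 1 → underflow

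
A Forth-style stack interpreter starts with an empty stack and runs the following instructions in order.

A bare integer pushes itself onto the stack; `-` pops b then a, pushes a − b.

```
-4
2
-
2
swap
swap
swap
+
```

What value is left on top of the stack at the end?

-4   : [-4]
2    : [-4, 2]
-    : [-6]
2    : [-6, 2]
swap : [2, -6]
swap : [-6, 2]
swap : [2, -6]
+    : [-4]

-4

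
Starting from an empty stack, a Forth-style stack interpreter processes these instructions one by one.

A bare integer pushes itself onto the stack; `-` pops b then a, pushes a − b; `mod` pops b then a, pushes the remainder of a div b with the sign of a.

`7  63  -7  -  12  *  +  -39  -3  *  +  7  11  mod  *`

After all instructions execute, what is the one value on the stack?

6748

7   -> 7
63  -> 7 63
-7  -> 7 63 -7
-   -> 7 70
12  -> 7 70 12
*   -> 7 840
+   -> 847
-39 -> 847 -39
-3  -> 847 -39 -3
*   -> 847 117
+   -> 964
7   -> 964 7
11  -> 964 7 11
mod -> 964 7
*   -> 6748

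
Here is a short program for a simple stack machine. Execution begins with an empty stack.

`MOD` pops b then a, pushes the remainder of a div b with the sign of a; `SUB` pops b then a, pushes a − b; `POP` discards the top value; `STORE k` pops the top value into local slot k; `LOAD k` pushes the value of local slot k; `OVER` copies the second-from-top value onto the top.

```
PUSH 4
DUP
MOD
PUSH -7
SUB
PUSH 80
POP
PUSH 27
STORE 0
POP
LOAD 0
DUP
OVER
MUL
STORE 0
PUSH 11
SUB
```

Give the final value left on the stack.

PUSH 4   [4]
DUP      [4, 4]
MOD      [0]
PUSH -7  [0, -7]
SUB      [7]
PUSH 80  [7, 80]
POP      [7]
PUSH 27  [7, 27]
STORE 0  [7]
POP      []
LOAD 0   [27]
DUP      [27, 27]
OVER     [27, 27, 27]
MUL      [27, 729]
STORE 0  [27]
PUSH 11  [27, 11]
SUB      [16]

16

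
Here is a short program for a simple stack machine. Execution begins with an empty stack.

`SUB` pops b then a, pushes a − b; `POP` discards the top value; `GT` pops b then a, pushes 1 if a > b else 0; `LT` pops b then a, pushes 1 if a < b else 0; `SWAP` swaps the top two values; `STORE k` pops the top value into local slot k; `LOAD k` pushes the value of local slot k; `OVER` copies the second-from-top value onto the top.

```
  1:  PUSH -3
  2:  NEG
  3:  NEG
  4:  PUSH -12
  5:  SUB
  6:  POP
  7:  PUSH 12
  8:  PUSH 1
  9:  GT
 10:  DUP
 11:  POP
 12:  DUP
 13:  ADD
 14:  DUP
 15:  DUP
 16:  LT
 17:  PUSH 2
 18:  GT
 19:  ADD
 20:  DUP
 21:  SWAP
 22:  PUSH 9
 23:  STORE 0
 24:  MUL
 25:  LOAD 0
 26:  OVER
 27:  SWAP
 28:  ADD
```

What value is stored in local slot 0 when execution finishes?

PUSH -3  → [-3]
NEG      → [3]
NEG      → [-3]
PUSH -12 → [-3, -12]
SUB      → [9]
POP      → []
PUSH 12  → [12]
PUSH 1   → [12, 1]
GT       → [1]
DUP      → [1, 1]
POP      → [1]
DUP      → [1, 1]
ADD      → [2]
DUP      → [2, 2]
DUP      → [2, 2, 2]
LT       → [2, 0]
PUSH 2   → [2, 0, 2]
GT       → [2, 0]
ADD      → [2]
DUP      → [2, 2]
SWAP     → [2, 2]
PUSH 9   → [2, 2, 9]
STORE 0  → [2, 2]
MUL      → [4]
LOAD 0   → [4, 9]
OVER     → [4, 9, 4]
SWAP     → [4, 4, 9]
ADD      → [4, 13]

9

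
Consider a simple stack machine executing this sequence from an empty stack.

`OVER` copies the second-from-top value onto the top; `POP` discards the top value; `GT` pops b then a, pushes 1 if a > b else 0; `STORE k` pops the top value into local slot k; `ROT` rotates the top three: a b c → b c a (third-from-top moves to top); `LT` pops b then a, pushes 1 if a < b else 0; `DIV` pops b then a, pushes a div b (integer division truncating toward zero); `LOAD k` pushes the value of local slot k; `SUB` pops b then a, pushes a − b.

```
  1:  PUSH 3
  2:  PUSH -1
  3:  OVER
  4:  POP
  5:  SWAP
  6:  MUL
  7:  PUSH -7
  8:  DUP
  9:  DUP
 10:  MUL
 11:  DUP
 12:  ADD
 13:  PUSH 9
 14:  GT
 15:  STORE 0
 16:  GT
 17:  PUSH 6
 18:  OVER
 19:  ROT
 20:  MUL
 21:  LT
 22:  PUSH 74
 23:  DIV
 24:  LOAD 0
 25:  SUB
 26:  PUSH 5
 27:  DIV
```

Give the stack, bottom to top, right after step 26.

PUSH 3  -> [3]
PUSH -1 -> [3, -1]
OVER    -> [3, -1, 3]
POP     -> [3, -1]
SWAP    -> [-1, 3]
MUL     -> [-3]
PUSH -7 -> [-3, -7]
DUP     -> [-3, -7, -7]
DUP     -> [-3, -7, -7, -7]
MUL     -> [-3, -7, 49]
DUP     -> [-3, -7, 49, 49]
ADD     -> [-3, -7, 98]
PUSH 9  -> [-3, -7, 98, 9]
GT      -> [-3, -7, 1]
STORE 0 -> [-3, -7]
GT      -> [1]
PUSH 6  -> [1, 6]
OVER    -> [1, 6, 1]
ROT     -> [6, 1, 1]
MUL     -> [6, 1]
LT      -> [0]
PUSH 74 -> [0, 74]
DIV     -> [0]
LOAD 0  -> [0, 1]
SUB     -> [-1]
PUSH 5  -> [-1, 5]

[-1, 5]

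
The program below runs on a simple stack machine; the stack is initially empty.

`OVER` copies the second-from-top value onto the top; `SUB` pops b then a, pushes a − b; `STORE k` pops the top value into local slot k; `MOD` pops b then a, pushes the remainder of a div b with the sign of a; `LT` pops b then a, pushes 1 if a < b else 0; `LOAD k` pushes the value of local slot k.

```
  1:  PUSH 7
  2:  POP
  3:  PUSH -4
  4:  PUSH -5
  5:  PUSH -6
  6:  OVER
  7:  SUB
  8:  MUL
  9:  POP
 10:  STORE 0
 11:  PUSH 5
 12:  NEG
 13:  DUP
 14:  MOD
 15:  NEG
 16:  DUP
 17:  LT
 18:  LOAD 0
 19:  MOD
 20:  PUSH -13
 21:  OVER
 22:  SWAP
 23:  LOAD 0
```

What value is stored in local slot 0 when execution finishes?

PUSH 7   : [7]
POP      : []
PUSH -4  : [-4]
PUSH -5  : [-4, -5]
PUSH -6  : [-4, -5, -6]
OVER     : [-4, -5, -6, -5]
SUB      : [-4, -5, -1]
MUL      : [-4, 5]
POP      : [-4]
STORE 0  : []
PUSH 5   : [5]
NEG      : [-5]
DUP      : [-5, -5]
MOD      : [0]
NEG      : [0]
DUP      : [0, 0]
LT       : [0]
LOAD 0   : [0, -4]
MOD      : [0]
PUSH -13 : [0, -13]
OVER     : [0, -13, 0]
SWAP     : [0, 0, -13]
LOAD 0   : [0, 0, -13, -4]

-4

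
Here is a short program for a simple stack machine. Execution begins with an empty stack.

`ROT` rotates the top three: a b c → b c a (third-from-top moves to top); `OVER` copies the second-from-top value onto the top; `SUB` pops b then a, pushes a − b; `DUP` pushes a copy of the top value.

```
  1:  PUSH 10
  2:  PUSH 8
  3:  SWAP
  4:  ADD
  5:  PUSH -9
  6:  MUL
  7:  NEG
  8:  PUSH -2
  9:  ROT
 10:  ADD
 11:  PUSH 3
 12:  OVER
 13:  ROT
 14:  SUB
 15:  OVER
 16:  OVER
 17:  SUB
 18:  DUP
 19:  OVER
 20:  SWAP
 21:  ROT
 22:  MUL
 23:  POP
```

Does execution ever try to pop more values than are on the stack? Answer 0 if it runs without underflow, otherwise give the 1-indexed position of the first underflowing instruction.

PUSH 10 : [10]
PUSH 8  : [10, 8]
SWAP    : [8, 10]
ADD     : [18]
PUSH -9 : [18, -9]
MUL     : [-162]
NEG     : [162]
PUSH -2 : [162, -2]
ROT  — needs 3 operands, stack has 2 → underflow

9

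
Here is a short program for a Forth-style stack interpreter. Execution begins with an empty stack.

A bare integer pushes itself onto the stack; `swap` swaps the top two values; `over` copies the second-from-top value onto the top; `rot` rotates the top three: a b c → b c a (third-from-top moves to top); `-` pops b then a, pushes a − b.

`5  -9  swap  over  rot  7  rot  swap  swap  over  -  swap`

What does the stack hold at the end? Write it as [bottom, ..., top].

5    → 5
-9   → 5 -9
swap → -9 5
over → -9 5 -9
rot  → 5 -9 -9
7    → 5 -9 -9 7
rot  → 5 -9 7 -9
swap → 5 -9 -9 7
swap → 5 -9 7 -9
over → 5 -9 7 -9 7
-    → 5 -9 7 -16
swap → 5 -9 -16 7

[5, -9, -16, 7]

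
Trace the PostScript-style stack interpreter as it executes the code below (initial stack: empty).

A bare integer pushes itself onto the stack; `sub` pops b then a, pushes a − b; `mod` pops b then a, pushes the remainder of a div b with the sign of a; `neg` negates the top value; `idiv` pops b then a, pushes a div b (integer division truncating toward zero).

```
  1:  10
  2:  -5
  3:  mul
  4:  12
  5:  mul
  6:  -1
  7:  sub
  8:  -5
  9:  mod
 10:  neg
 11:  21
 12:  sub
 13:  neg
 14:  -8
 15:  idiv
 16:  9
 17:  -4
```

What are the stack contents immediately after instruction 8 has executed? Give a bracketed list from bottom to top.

10  : [10]
-5  : [10, -5]
mul : [-50]
12  : [-50, 12]
mul : [-600]
-1  : [-600, -1]
sub : [-599]
-5  : [-599, -5]

[-599, -5]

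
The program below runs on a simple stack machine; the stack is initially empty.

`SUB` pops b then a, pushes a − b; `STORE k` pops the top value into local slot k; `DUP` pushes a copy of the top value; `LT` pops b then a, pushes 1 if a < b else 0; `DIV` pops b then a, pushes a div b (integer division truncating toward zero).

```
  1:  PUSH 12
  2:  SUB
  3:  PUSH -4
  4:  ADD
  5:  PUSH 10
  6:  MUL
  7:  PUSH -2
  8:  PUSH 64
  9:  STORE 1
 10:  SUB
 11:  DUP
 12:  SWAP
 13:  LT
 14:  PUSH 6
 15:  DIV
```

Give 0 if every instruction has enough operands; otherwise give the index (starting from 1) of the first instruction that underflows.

2

PUSH 12 -> [12]
SUB  — needs 2 operands, stack has 1 → underflow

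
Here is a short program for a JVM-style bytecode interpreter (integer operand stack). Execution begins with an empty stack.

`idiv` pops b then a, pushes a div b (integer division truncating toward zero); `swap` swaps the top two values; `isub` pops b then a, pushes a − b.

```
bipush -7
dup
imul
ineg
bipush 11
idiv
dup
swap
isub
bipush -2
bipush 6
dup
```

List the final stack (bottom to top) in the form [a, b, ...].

bipush -7 : [-7]
dup       : [-7, -7]
imul      : [49]
ineg      : [-49]
bipush 11 : [-49, 11]
idiv      : [-4]
dup       : [-4, -4]
swap      : [-4, -4]
isub      : [0]
bipush -2 : [0, -2]
bipush 6  : [0, -2, 6]
dup       : [0, -2, 6, 6]

[0, -2, 6, 6]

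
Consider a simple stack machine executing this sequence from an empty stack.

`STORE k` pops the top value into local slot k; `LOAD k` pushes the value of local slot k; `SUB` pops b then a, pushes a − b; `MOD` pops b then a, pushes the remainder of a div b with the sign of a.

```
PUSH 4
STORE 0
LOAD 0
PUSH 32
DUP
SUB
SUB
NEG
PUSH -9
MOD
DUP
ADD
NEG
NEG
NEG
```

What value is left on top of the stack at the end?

PUSH 4  → [4]
STORE 0 → []
LOAD 0  → [4]
PUSH 32 → [4, 32]
DUP     → [4, 32, 32]
SUB     → [4, 0]
SUB     → [4]
NEG     → [-4]
PUSH -9 → [-4, -9]
MOD     → [-4]
DUP     → [-4, -4]
ADD     → [-8]
NEG     → [8]
NEG     → [-8]
NEG     → [8]

8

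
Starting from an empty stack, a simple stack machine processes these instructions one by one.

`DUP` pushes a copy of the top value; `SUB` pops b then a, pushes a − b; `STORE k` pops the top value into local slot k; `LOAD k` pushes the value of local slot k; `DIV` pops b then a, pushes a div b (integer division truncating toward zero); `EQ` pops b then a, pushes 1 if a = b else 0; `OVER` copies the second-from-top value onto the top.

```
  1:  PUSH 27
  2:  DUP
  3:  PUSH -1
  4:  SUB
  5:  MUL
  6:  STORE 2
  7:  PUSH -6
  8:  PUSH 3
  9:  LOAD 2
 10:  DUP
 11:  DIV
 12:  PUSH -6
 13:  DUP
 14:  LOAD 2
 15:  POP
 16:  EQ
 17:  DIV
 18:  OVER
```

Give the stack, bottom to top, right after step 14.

PUSH 27 : 27
DUP     : 27 27
PUSH -1 : 27 27 -1
SUB     : 27 28
MUL     : 756
STORE 2 : (empty)
PUSH -6 : -6
PUSH 3  : -6 3
LOAD 2  : -6 3 756
DUP     : -6 3 756 756
DIV     : -6 3 1
PUSH -6 : -6 3 1 -6
DUP     : -6 3 1 -6 -6
LOAD 2  : -6 3 1 -6 -6 756

[-6, 3, 1, -6, -6, 756]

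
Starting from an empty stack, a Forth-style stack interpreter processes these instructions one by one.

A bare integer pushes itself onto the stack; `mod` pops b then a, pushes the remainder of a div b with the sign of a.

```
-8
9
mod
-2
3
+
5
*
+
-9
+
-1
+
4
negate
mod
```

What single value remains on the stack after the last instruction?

-8     → [-8]
9      → [-8, 9]
mod    → [-8]
-2     → [-8, -2]
3      → [-8, -2, 3]
+      → [-8, 1]
5      → [-8, 1, 5]
*      → [-8, 5]
+      → [-3]
-9     → [-3, -9]
+      → [-12]
-1     → [-12, -1]
+      → [-13]
4      → [-13, 4]
negate → [-13, -4]
mod    → [-1]

-1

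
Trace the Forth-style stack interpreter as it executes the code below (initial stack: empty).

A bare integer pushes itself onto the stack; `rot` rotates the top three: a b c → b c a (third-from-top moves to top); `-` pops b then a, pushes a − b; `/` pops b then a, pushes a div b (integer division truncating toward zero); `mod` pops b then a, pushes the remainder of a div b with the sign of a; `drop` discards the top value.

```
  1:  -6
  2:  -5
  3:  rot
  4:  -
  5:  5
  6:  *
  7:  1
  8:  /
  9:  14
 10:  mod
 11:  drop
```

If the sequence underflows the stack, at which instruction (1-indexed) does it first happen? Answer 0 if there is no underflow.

3

-6 : [-6]
-5 : [-6, -5]
rot  — needs 3 operands, stack has 2 → underflow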